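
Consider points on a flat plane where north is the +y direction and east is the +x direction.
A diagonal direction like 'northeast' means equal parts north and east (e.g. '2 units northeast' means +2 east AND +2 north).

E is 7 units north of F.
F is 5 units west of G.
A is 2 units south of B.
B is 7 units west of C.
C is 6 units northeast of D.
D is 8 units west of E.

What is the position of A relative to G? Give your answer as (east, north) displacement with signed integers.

Place G at the origin (east=0, north=0).
  F is 5 units west of G: delta (east=-5, north=+0); F at (east=-5, north=0).
  E is 7 units north of F: delta (east=+0, north=+7); E at (east=-5, north=7).
  D is 8 units west of E: delta (east=-8, north=+0); D at (east=-13, north=7).
  C is 6 units northeast of D: delta (east=+6, north=+6); C at (east=-7, north=13).
  B is 7 units west of C: delta (east=-7, north=+0); B at (east=-14, north=13).
  A is 2 units south of B: delta (east=+0, north=-2); A at (east=-14, north=11).
Therefore A relative to G: (east=-14, north=11).

Answer: A is at (east=-14, north=11) relative to G.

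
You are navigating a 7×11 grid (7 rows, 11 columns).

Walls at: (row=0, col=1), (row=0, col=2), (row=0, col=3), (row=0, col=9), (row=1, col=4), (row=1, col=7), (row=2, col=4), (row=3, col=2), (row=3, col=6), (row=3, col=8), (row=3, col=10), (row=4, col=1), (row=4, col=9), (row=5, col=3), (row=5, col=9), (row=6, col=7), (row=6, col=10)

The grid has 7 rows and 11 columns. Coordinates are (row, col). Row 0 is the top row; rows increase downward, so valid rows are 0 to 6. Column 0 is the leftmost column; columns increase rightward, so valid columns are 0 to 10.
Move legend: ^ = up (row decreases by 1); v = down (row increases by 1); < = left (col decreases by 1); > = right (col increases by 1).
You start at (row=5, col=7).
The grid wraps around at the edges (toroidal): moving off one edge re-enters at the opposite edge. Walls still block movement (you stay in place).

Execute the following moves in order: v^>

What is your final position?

Start: (row=5, col=7)
  v (down): blocked, stay at (row=5, col=7)
  ^ (up): (row=5, col=7) -> (row=4, col=7)
  > (right): (row=4, col=7) -> (row=4, col=8)
Final: (row=4, col=8)

Answer: Final position: (row=4, col=8)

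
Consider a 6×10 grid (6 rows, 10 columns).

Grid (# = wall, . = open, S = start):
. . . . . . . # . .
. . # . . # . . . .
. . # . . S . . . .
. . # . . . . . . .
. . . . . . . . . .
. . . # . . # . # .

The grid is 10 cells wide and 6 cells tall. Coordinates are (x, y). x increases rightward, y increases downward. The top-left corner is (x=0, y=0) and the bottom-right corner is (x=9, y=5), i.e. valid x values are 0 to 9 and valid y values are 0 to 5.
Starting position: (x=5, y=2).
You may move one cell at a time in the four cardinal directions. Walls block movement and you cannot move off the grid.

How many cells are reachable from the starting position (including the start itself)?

BFS flood-fill from (x=5, y=2):
  Distance 0: (x=5, y=2)
  Distance 1: (x=4, y=2), (x=6, y=2), (x=5, y=3)
  Distance 2: (x=4, y=1), (x=6, y=1), (x=3, y=2), (x=7, y=2), (x=4, y=3), (x=6, y=3), (x=5, y=4)
  Distance 3: (x=4, y=0), (x=6, y=0), (x=3, y=1), (x=7, y=1), (x=8, y=2), (x=3, y=3), (x=7, y=3), (x=4, y=4), (x=6, y=4), (x=5, y=5)
  Distance 4: (x=3, y=0), (x=5, y=0), (x=8, y=1), (x=9, y=2), (x=8, y=3), (x=3, y=4), (x=7, y=4), (x=4, y=5)
  Distance 5: (x=2, y=0), (x=8, y=0), (x=9, y=1), (x=9, y=3), (x=2, y=4), (x=8, y=4), (x=7, y=5)
  Distance 6: (x=1, y=0), (x=9, y=0), (x=1, y=4), (x=9, y=4), (x=2, y=5)
  Distance 7: (x=0, y=0), (x=1, y=1), (x=1, y=3), (x=0, y=4), (x=1, y=5), (x=9, y=5)
  Distance 8: (x=0, y=1), (x=1, y=2), (x=0, y=3), (x=0, y=5)
  Distance 9: (x=0, y=2)
Total reachable: 52 (grid has 52 open cells total)

Answer: Reachable cells: 52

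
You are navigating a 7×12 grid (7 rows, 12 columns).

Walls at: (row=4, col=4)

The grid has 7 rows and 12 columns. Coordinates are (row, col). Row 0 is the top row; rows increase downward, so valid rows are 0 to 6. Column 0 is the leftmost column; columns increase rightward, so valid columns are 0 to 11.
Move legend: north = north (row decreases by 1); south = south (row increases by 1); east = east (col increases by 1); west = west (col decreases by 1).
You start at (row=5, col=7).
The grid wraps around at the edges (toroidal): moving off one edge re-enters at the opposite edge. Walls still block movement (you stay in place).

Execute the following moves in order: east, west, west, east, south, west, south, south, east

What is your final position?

Answer: Final position: (row=1, col=7)

Derivation:
Start: (row=5, col=7)
  east (east): (row=5, col=7) -> (row=5, col=8)
  west (west): (row=5, col=8) -> (row=5, col=7)
  west (west): (row=5, col=7) -> (row=5, col=6)
  east (east): (row=5, col=6) -> (row=5, col=7)
  south (south): (row=5, col=7) -> (row=6, col=7)
  west (west): (row=6, col=7) -> (row=6, col=6)
  south (south): (row=6, col=6) -> (row=0, col=6)
  south (south): (row=0, col=6) -> (row=1, col=6)
  east (east): (row=1, col=6) -> (row=1, col=7)
Final: (row=1, col=7)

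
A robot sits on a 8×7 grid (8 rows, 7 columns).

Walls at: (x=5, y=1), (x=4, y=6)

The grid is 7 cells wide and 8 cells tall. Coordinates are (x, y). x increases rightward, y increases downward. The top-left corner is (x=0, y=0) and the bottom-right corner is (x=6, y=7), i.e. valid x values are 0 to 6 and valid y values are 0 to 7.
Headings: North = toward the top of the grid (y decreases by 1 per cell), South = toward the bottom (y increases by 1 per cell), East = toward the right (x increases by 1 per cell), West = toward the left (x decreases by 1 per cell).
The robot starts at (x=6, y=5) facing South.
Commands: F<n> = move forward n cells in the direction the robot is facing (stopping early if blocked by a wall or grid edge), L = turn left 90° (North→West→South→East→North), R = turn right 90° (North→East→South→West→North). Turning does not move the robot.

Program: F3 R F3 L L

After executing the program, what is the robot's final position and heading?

Start: (x=6, y=5), facing South
  F3: move forward 2/3 (blocked), now at (x=6, y=7)
  R: turn right, now facing West
  F3: move forward 3, now at (x=3, y=7)
  L: turn left, now facing South
  L: turn left, now facing East
Final: (x=3, y=7), facing East

Answer: Final position: (x=3, y=7), facing East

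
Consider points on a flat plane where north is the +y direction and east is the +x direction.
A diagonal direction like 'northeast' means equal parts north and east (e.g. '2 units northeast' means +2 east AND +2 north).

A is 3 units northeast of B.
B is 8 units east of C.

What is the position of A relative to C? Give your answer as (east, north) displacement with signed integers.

Answer: A is at (east=11, north=3) relative to C.

Derivation:
Place C at the origin (east=0, north=0).
  B is 8 units east of C: delta (east=+8, north=+0); B at (east=8, north=0).
  A is 3 units northeast of B: delta (east=+3, north=+3); A at (east=11, north=3).
Therefore A relative to C: (east=11, north=3).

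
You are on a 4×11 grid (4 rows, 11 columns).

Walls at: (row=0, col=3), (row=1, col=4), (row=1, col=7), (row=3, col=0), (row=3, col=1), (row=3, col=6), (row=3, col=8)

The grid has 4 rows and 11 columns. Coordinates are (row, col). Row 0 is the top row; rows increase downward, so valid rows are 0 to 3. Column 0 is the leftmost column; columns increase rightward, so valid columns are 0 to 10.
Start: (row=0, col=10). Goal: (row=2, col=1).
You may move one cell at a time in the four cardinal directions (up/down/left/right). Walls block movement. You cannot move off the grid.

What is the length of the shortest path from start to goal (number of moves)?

Answer: Shortest path length: 11

Derivation:
BFS from (row=0, col=10) until reaching (row=2, col=1):
  Distance 0: (row=0, col=10)
  Distance 1: (row=0, col=9), (row=1, col=10)
  Distance 2: (row=0, col=8), (row=1, col=9), (row=2, col=10)
  Distance 3: (row=0, col=7), (row=1, col=8), (row=2, col=9), (row=3, col=10)
  Distance 4: (row=0, col=6), (row=2, col=8), (row=3, col=9)
  Distance 5: (row=0, col=5), (row=1, col=6), (row=2, col=7)
  Distance 6: (row=0, col=4), (row=1, col=5), (row=2, col=6), (row=3, col=7)
  Distance 7: (row=2, col=5)
  Distance 8: (row=2, col=4), (row=3, col=5)
  Distance 9: (row=2, col=3), (row=3, col=4)
  Distance 10: (row=1, col=3), (row=2, col=2), (row=3, col=3)
  Distance 11: (row=1, col=2), (row=2, col=1), (row=3, col=2)  <- goal reached here
One shortest path (11 moves): (row=0, col=10) -> (row=0, col=9) -> (row=0, col=8) -> (row=0, col=7) -> (row=0, col=6) -> (row=0, col=5) -> (row=1, col=5) -> (row=2, col=5) -> (row=2, col=4) -> (row=2, col=3) -> (row=2, col=2) -> (row=2, col=1)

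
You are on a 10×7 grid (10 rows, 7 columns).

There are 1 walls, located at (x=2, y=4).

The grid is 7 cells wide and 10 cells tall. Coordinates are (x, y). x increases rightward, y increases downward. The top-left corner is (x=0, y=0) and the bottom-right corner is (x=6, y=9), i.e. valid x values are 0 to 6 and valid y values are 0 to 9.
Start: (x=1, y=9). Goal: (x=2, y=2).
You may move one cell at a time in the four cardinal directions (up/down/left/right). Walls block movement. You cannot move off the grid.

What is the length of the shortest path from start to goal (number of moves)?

Answer: Shortest path length: 8

Derivation:
BFS from (x=1, y=9) until reaching (x=2, y=2):
  Distance 0: (x=1, y=9)
  Distance 1: (x=1, y=8), (x=0, y=9), (x=2, y=9)
  Distance 2: (x=1, y=7), (x=0, y=8), (x=2, y=8), (x=3, y=9)
  Distance 3: (x=1, y=6), (x=0, y=7), (x=2, y=7), (x=3, y=8), (x=4, y=9)
  Distance 4: (x=1, y=5), (x=0, y=6), (x=2, y=6), (x=3, y=7), (x=4, y=8), (x=5, y=9)
  Distance 5: (x=1, y=4), (x=0, y=5), (x=2, y=5), (x=3, y=6), (x=4, y=7), (x=5, y=8), (x=6, y=9)
  Distance 6: (x=1, y=3), (x=0, y=4), (x=3, y=5), (x=4, y=6), (x=5, y=7), (x=6, y=8)
  Distance 7: (x=1, y=2), (x=0, y=3), (x=2, y=3), (x=3, y=4), (x=4, y=5), (x=5, y=6), (x=6, y=7)
  Distance 8: (x=1, y=1), (x=0, y=2), (x=2, y=2), (x=3, y=3), (x=4, y=4), (x=5, y=5), (x=6, y=6)  <- goal reached here
One shortest path (8 moves): (x=1, y=9) -> (x=1, y=8) -> (x=1, y=7) -> (x=1, y=6) -> (x=1, y=5) -> (x=1, y=4) -> (x=1, y=3) -> (x=2, y=3) -> (x=2, y=2)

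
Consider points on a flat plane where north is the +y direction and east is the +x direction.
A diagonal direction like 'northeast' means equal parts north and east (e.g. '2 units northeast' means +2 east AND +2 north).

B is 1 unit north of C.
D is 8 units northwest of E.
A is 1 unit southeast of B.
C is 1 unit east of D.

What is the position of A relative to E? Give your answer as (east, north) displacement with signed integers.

Place E at the origin (east=0, north=0).
  D is 8 units northwest of E: delta (east=-8, north=+8); D at (east=-8, north=8).
  C is 1 unit east of D: delta (east=+1, north=+0); C at (east=-7, north=8).
  B is 1 unit north of C: delta (east=+0, north=+1); B at (east=-7, north=9).
  A is 1 unit southeast of B: delta (east=+1, north=-1); A at (east=-6, north=8).
Therefore A relative to E: (east=-6, north=8).

Answer: A is at (east=-6, north=8) relative to E.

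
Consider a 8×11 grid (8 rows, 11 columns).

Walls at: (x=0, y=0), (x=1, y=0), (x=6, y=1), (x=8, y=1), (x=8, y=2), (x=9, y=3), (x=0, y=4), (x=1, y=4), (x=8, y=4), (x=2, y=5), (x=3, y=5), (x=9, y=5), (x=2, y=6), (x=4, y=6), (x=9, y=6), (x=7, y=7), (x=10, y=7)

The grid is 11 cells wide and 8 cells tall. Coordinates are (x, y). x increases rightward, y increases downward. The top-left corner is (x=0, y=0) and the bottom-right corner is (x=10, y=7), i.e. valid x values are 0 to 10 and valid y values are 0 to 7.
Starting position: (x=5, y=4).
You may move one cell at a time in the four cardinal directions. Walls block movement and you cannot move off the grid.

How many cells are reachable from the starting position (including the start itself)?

BFS flood-fill from (x=5, y=4):
  Distance 0: (x=5, y=4)
  Distance 1: (x=5, y=3), (x=4, y=4), (x=6, y=4), (x=5, y=5)
  Distance 2: (x=5, y=2), (x=4, y=3), (x=6, y=3), (x=3, y=4), (x=7, y=4), (x=4, y=5), (x=6, y=5), (x=5, y=6)
  Distance 3: (x=5, y=1), (x=4, y=2), (x=6, y=2), (x=3, y=3), (x=7, y=3), (x=2, y=4), (x=7, y=5), (x=6, y=6), (x=5, y=7)
  Distance 4: (x=5, y=0), (x=4, y=1), (x=3, y=2), (x=7, y=2), (x=2, y=3), (x=8, y=3), (x=8, y=5), (x=7, y=6), (x=4, y=7), (x=6, y=7)
  Distance 5: (x=4, y=0), (x=6, y=0), (x=3, y=1), (x=7, y=1), (x=2, y=2), (x=1, y=3), (x=8, y=6), (x=3, y=7)
  Distance 6: (x=3, y=0), (x=7, y=0), (x=2, y=1), (x=1, y=2), (x=0, y=3), (x=3, y=6), (x=2, y=7), (x=8, y=7)
  Distance 7: (x=2, y=0), (x=8, y=0), (x=1, y=1), (x=0, y=2), (x=1, y=7), (x=9, y=7)
  Distance 8: (x=9, y=0), (x=0, y=1), (x=1, y=6), (x=0, y=7)
  Distance 9: (x=10, y=0), (x=9, y=1), (x=1, y=5), (x=0, y=6)
  Distance 10: (x=10, y=1), (x=9, y=2), (x=0, y=5)
  Distance 11: (x=10, y=2)
  Distance 12: (x=10, y=3)
  Distance 13: (x=10, y=4)
  Distance 14: (x=9, y=4), (x=10, y=5)
  Distance 15: (x=10, y=6)
Total reachable: 71 (grid has 71 open cells total)

Answer: Reachable cells: 71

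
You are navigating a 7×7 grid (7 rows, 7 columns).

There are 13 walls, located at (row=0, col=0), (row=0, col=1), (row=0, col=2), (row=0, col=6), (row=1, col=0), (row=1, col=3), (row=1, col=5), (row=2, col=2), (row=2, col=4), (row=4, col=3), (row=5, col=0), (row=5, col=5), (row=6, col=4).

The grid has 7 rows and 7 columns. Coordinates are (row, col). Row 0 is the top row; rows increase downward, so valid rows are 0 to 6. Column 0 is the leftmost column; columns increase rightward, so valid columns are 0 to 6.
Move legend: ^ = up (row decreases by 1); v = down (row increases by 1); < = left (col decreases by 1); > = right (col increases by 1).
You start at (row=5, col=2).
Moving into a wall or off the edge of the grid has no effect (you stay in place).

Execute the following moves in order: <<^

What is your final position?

Answer: Final position: (row=4, col=1)

Derivation:
Start: (row=5, col=2)
  < (left): (row=5, col=2) -> (row=5, col=1)
  < (left): blocked, stay at (row=5, col=1)
  ^ (up): (row=5, col=1) -> (row=4, col=1)
Final: (row=4, col=1)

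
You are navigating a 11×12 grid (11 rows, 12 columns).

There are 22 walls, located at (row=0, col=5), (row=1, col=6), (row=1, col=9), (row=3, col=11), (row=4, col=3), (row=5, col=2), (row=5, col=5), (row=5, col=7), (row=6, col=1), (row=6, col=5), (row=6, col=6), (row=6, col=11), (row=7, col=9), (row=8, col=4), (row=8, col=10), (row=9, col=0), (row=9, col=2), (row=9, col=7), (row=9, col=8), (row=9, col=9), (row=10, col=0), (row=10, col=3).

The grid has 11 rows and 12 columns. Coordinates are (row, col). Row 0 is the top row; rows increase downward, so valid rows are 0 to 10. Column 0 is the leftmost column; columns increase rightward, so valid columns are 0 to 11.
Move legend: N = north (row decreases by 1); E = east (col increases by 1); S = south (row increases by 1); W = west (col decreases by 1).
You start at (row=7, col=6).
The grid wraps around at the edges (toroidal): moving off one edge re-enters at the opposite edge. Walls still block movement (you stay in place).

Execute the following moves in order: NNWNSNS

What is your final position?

Start: (row=7, col=6)
  N (north): blocked, stay at (row=7, col=6)
  N (north): blocked, stay at (row=7, col=6)
  W (west): (row=7, col=6) -> (row=7, col=5)
  N (north): blocked, stay at (row=7, col=5)
  S (south): (row=7, col=5) -> (row=8, col=5)
  N (north): (row=8, col=5) -> (row=7, col=5)
  S (south): (row=7, col=5) -> (row=8, col=5)
Final: (row=8, col=5)

Answer: Final position: (row=8, col=5)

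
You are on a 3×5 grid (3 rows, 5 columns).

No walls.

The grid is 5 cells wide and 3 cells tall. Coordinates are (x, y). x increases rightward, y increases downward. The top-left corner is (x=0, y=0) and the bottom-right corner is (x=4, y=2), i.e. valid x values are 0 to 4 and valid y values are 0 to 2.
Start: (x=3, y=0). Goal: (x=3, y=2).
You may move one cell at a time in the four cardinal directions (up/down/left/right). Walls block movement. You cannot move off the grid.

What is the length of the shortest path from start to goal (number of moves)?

BFS from (x=3, y=0) until reaching (x=3, y=2):
  Distance 0: (x=3, y=0)
  Distance 1: (x=2, y=0), (x=4, y=0), (x=3, y=1)
  Distance 2: (x=1, y=0), (x=2, y=1), (x=4, y=1), (x=3, y=2)  <- goal reached here
One shortest path (2 moves): (x=3, y=0) -> (x=3, y=1) -> (x=3, y=2)

Answer: Shortest path length: 2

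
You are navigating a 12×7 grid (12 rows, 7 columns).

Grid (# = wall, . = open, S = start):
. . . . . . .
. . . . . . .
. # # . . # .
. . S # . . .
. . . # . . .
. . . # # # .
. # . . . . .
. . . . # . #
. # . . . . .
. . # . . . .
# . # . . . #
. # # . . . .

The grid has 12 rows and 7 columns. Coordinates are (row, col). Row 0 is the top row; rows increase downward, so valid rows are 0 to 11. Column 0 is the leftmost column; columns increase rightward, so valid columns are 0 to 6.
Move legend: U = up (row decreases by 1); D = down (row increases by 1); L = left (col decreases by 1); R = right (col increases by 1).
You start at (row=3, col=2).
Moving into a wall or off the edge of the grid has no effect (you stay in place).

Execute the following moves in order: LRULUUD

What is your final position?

Answer: Final position: (row=4, col=1)

Derivation:
Start: (row=3, col=2)
  L (left): (row=3, col=2) -> (row=3, col=1)
  R (right): (row=3, col=1) -> (row=3, col=2)
  U (up): blocked, stay at (row=3, col=2)
  L (left): (row=3, col=2) -> (row=3, col=1)
  U (up): blocked, stay at (row=3, col=1)
  U (up): blocked, stay at (row=3, col=1)
  D (down): (row=3, col=1) -> (row=4, col=1)
Final: (row=4, col=1)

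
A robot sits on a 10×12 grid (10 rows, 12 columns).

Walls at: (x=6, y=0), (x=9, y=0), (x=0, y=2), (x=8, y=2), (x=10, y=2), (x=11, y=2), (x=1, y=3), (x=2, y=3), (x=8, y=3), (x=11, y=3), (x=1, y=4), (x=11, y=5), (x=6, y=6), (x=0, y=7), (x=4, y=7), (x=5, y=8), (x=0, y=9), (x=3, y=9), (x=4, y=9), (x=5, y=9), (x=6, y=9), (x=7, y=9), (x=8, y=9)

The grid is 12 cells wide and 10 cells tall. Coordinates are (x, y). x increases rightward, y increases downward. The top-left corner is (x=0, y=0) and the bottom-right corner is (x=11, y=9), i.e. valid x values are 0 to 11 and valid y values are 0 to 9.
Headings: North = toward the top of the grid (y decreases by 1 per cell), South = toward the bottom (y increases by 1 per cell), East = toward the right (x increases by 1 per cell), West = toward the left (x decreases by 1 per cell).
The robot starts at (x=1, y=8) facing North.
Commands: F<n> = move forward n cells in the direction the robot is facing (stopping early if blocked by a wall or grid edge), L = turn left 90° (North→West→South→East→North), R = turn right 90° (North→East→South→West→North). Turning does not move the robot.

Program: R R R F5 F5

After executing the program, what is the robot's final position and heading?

Start: (x=1, y=8), facing North
  R: turn right, now facing East
  R: turn right, now facing South
  R: turn right, now facing West
  F5: move forward 1/5 (blocked), now at (x=0, y=8)
  F5: move forward 0/5 (blocked), now at (x=0, y=8)
Final: (x=0, y=8), facing West

Answer: Final position: (x=0, y=8), facing West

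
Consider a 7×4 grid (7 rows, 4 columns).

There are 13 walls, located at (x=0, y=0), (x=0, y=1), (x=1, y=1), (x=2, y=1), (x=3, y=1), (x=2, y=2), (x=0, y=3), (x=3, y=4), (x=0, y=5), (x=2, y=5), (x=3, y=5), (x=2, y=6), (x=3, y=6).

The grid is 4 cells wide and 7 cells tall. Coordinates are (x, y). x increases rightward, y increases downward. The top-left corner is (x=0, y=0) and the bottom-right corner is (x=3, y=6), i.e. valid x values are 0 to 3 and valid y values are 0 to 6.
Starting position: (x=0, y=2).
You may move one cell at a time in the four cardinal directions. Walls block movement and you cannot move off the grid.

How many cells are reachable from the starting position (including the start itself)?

Answer: Reachable cells: 12

Derivation:
BFS flood-fill from (x=0, y=2):
  Distance 0: (x=0, y=2)
  Distance 1: (x=1, y=2)
  Distance 2: (x=1, y=3)
  Distance 3: (x=2, y=3), (x=1, y=4)
  Distance 4: (x=3, y=3), (x=0, y=4), (x=2, y=4), (x=1, y=5)
  Distance 5: (x=3, y=2), (x=1, y=6)
  Distance 6: (x=0, y=6)
Total reachable: 12 (grid has 15 open cells total)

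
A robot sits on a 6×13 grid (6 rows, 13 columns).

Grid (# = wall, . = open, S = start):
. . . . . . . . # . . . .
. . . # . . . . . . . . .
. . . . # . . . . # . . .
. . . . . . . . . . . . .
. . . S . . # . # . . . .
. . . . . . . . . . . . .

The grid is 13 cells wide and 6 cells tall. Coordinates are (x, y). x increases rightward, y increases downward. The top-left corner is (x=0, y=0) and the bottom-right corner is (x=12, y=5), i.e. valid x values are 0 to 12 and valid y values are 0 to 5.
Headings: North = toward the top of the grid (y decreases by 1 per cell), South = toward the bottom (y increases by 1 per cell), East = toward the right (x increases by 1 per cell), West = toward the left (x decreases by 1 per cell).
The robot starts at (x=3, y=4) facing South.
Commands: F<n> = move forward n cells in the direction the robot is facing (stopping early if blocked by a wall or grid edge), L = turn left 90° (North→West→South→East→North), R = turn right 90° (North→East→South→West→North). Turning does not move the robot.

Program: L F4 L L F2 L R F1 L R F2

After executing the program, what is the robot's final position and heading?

Answer: Final position: (x=0, y=4), facing West

Derivation:
Start: (x=3, y=4), facing South
  L: turn left, now facing East
  F4: move forward 2/4 (blocked), now at (x=5, y=4)
  L: turn left, now facing North
  L: turn left, now facing West
  F2: move forward 2, now at (x=3, y=4)
  L: turn left, now facing South
  R: turn right, now facing West
  F1: move forward 1, now at (x=2, y=4)
  L: turn left, now facing South
  R: turn right, now facing West
  F2: move forward 2, now at (x=0, y=4)
Final: (x=0, y=4), facing West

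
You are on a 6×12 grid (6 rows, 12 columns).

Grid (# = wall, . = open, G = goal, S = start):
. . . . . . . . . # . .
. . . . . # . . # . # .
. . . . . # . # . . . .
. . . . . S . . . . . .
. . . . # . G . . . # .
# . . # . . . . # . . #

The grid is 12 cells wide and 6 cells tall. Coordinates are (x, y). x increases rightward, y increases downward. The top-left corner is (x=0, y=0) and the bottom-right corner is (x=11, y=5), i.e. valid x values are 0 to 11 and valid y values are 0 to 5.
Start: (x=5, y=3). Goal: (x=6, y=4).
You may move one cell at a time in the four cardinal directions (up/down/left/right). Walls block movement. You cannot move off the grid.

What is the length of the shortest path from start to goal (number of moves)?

BFS from (x=5, y=3) until reaching (x=6, y=4):
  Distance 0: (x=5, y=3)
  Distance 1: (x=4, y=3), (x=6, y=3), (x=5, y=4)
  Distance 2: (x=4, y=2), (x=6, y=2), (x=3, y=3), (x=7, y=3), (x=6, y=4), (x=5, y=5)  <- goal reached here
One shortest path (2 moves): (x=5, y=3) -> (x=6, y=3) -> (x=6, y=4)

Answer: Shortest path length: 2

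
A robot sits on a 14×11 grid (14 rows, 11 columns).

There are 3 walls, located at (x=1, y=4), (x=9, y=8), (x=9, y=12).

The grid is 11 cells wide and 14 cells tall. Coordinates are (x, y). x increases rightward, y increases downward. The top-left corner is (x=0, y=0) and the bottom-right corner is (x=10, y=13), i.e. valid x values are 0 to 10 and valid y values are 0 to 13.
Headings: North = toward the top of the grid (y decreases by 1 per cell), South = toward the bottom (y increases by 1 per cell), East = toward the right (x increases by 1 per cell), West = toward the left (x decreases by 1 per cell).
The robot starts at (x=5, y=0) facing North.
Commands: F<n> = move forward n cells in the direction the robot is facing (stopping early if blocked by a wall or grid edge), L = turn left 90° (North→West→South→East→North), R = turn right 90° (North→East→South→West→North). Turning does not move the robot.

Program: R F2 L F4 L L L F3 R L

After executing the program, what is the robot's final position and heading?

Answer: Final position: (x=10, y=0), facing East

Derivation:
Start: (x=5, y=0), facing North
  R: turn right, now facing East
  F2: move forward 2, now at (x=7, y=0)
  L: turn left, now facing North
  F4: move forward 0/4 (blocked), now at (x=7, y=0)
  L: turn left, now facing West
  L: turn left, now facing South
  L: turn left, now facing East
  F3: move forward 3, now at (x=10, y=0)
  R: turn right, now facing South
  L: turn left, now facing East
Final: (x=10, y=0), facing East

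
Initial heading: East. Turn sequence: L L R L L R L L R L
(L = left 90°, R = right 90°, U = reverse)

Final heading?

Start: East
  L (left (90° counter-clockwise)) -> North
  L (left (90° counter-clockwise)) -> West
  R (right (90° clockwise)) -> North
  L (left (90° counter-clockwise)) -> West
  L (left (90° counter-clockwise)) -> South
  R (right (90° clockwise)) -> West
  L (left (90° counter-clockwise)) -> South
  L (left (90° counter-clockwise)) -> East
  R (right (90° clockwise)) -> South
  L (left (90° counter-clockwise)) -> East
Final: East

Answer: Final heading: East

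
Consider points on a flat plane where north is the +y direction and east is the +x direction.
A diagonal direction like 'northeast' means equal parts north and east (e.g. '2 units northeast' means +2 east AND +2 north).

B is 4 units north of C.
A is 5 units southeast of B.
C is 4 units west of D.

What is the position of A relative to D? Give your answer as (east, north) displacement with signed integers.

Place D at the origin (east=0, north=0).
  C is 4 units west of D: delta (east=-4, north=+0); C at (east=-4, north=0).
  B is 4 units north of C: delta (east=+0, north=+4); B at (east=-4, north=4).
  A is 5 units southeast of B: delta (east=+5, north=-5); A at (east=1, north=-1).
Therefore A relative to D: (east=1, north=-1).

Answer: A is at (east=1, north=-1) relative to D.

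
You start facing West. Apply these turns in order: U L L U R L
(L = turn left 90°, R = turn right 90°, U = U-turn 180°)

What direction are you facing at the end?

Answer: Final heading: East

Derivation:
Start: West
  U (U-turn (180°)) -> East
  L (left (90° counter-clockwise)) -> North
  L (left (90° counter-clockwise)) -> West
  U (U-turn (180°)) -> East
  R (right (90° clockwise)) -> South
  L (left (90° counter-clockwise)) -> East
Final: East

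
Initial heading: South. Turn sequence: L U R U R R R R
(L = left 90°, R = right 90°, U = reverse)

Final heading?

Start: South
  L (left (90° counter-clockwise)) -> East
  U (U-turn (180°)) -> West
  R (right (90° clockwise)) -> North
  U (U-turn (180°)) -> South
  R (right (90° clockwise)) -> West
  R (right (90° clockwise)) -> North
  R (right (90° clockwise)) -> East
  R (right (90° clockwise)) -> South
Final: South

Answer: Final heading: South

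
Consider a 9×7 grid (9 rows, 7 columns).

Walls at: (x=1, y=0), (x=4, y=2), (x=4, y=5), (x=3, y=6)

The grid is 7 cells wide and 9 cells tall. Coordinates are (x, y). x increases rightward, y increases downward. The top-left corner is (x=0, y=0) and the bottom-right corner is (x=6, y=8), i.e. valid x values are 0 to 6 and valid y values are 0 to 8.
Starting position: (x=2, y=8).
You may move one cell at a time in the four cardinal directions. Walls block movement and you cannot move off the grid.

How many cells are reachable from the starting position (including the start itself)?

Answer: Reachable cells: 59

Derivation:
BFS flood-fill from (x=2, y=8):
  Distance 0: (x=2, y=8)
  Distance 1: (x=2, y=7), (x=1, y=8), (x=3, y=8)
  Distance 2: (x=2, y=6), (x=1, y=7), (x=3, y=7), (x=0, y=8), (x=4, y=8)
  Distance 3: (x=2, y=5), (x=1, y=6), (x=0, y=7), (x=4, y=7), (x=5, y=8)
  Distance 4: (x=2, y=4), (x=1, y=5), (x=3, y=5), (x=0, y=6), (x=4, y=6), (x=5, y=7), (x=6, y=8)
  Distance 5: (x=2, y=3), (x=1, y=4), (x=3, y=4), (x=0, y=5), (x=5, y=6), (x=6, y=7)
  Distance 6: (x=2, y=2), (x=1, y=3), (x=3, y=3), (x=0, y=4), (x=4, y=4), (x=5, y=5), (x=6, y=6)
  Distance 7: (x=2, y=1), (x=1, y=2), (x=3, y=2), (x=0, y=3), (x=4, y=3), (x=5, y=4), (x=6, y=5)
  Distance 8: (x=2, y=0), (x=1, y=1), (x=3, y=1), (x=0, y=2), (x=5, y=3), (x=6, y=4)
  Distance 9: (x=3, y=0), (x=0, y=1), (x=4, y=1), (x=5, y=2), (x=6, y=3)
  Distance 10: (x=0, y=0), (x=4, y=0), (x=5, y=1), (x=6, y=2)
  Distance 11: (x=5, y=0), (x=6, y=1)
  Distance 12: (x=6, y=0)
Total reachable: 59 (grid has 59 open cells total)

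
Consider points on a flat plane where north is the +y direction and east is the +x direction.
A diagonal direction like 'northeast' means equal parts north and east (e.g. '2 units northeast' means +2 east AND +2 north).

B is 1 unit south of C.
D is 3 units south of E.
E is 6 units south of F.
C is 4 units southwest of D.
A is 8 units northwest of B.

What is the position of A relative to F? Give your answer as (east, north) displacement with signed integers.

Answer: A is at (east=-12, north=-6) relative to F.

Derivation:
Place F at the origin (east=0, north=0).
  E is 6 units south of F: delta (east=+0, north=-6); E at (east=0, north=-6).
  D is 3 units south of E: delta (east=+0, north=-3); D at (east=0, north=-9).
  C is 4 units southwest of D: delta (east=-4, north=-4); C at (east=-4, north=-13).
  B is 1 unit south of C: delta (east=+0, north=-1); B at (east=-4, north=-14).
  A is 8 units northwest of B: delta (east=-8, north=+8); A at (east=-12, north=-6).
Therefore A relative to F: (east=-12, north=-6).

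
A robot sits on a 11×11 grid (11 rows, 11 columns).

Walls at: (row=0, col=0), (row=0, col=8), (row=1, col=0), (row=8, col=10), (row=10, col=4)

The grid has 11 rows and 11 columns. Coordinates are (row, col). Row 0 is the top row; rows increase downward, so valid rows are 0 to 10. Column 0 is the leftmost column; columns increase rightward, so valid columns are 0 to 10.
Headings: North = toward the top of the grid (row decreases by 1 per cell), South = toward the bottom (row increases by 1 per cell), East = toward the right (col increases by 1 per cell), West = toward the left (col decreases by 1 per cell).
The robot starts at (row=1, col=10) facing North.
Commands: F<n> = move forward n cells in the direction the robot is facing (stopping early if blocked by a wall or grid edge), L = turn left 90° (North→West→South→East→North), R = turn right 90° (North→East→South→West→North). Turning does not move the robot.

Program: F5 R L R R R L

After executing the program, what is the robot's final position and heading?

Answer: Final position: (row=0, col=10), facing South

Derivation:
Start: (row=1, col=10), facing North
  F5: move forward 1/5 (blocked), now at (row=0, col=10)
  R: turn right, now facing East
  L: turn left, now facing North
  R: turn right, now facing East
  R: turn right, now facing South
  R: turn right, now facing West
  L: turn left, now facing South
Final: (row=0, col=10), facing South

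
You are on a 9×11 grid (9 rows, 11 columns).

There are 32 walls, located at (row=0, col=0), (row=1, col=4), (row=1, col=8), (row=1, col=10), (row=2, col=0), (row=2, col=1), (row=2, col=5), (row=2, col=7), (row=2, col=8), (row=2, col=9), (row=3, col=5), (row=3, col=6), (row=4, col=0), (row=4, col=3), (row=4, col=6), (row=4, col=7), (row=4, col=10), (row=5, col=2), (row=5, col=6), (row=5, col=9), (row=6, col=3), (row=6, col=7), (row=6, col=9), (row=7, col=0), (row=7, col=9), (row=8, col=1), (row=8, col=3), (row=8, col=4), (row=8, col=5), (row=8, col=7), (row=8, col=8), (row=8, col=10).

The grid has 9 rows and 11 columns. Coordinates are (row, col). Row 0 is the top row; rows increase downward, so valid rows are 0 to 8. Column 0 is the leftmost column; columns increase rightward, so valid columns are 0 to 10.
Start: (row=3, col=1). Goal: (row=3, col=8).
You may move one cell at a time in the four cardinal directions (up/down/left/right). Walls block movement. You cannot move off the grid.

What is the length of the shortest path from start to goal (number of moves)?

Answer: Shortest path length: 15

Derivation:
BFS from (row=3, col=1) until reaching (row=3, col=8):
  Distance 0: (row=3, col=1)
  Distance 1: (row=3, col=0), (row=3, col=2), (row=4, col=1)
  Distance 2: (row=2, col=2), (row=3, col=3), (row=4, col=2), (row=5, col=1)
  Distance 3: (row=1, col=2), (row=2, col=3), (row=3, col=4), (row=5, col=0), (row=6, col=1)
  Distance 4: (row=0, col=2), (row=1, col=1), (row=1, col=3), (row=2, col=4), (row=4, col=4), (row=6, col=0), (row=6, col=2), (row=7, col=1)
  Distance 5: (row=0, col=1), (row=0, col=3), (row=1, col=0), (row=4, col=5), (row=5, col=4), (row=7, col=2)
  Distance 6: (row=0, col=4), (row=5, col=3), (row=5, col=5), (row=6, col=4), (row=7, col=3), (row=8, col=2)
  Distance 7: (row=0, col=5), (row=6, col=5), (row=7, col=4)
  Distance 8: (row=0, col=6), (row=1, col=5), (row=6, col=6), (row=7, col=5)
  Distance 9: (row=0, col=7), (row=1, col=6), (row=7, col=6)
  Distance 10: (row=0, col=8), (row=1, col=7), (row=2, col=6), (row=7, col=7), (row=8, col=6)
  Distance 11: (row=0, col=9), (row=7, col=8)
  Distance 12: (row=0, col=10), (row=1, col=9), (row=6, col=8)
  Distance 13: (row=5, col=8)
  Distance 14: (row=4, col=8), (row=5, col=7)
  Distance 15: (row=3, col=8), (row=4, col=9)  <- goal reached here
One shortest path (15 moves): (row=3, col=1) -> (row=3, col=2) -> (row=3, col=3) -> (row=3, col=4) -> (row=4, col=4) -> (row=4, col=5) -> (row=5, col=5) -> (row=6, col=5) -> (row=6, col=6) -> (row=7, col=6) -> (row=7, col=7) -> (row=7, col=8) -> (row=6, col=8) -> (row=5, col=8) -> (row=4, col=8) -> (row=3, col=8)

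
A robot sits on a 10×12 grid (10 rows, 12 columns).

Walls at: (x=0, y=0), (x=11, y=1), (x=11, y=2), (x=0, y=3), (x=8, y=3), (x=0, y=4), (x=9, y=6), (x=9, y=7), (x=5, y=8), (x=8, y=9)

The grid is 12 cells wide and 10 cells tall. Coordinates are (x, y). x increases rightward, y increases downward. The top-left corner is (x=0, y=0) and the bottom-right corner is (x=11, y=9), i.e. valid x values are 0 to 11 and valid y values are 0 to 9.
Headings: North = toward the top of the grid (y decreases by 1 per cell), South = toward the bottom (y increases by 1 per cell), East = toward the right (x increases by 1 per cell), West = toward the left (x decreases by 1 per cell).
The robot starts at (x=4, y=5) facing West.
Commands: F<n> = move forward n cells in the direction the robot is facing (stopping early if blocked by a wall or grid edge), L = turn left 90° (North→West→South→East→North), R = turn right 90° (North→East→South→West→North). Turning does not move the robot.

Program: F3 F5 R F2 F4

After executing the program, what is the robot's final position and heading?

Start: (x=4, y=5), facing West
  F3: move forward 3, now at (x=1, y=5)
  F5: move forward 1/5 (blocked), now at (x=0, y=5)
  R: turn right, now facing North
  F2: move forward 0/2 (blocked), now at (x=0, y=5)
  F4: move forward 0/4 (blocked), now at (x=0, y=5)
Final: (x=0, y=5), facing North

Answer: Final position: (x=0, y=5), facing North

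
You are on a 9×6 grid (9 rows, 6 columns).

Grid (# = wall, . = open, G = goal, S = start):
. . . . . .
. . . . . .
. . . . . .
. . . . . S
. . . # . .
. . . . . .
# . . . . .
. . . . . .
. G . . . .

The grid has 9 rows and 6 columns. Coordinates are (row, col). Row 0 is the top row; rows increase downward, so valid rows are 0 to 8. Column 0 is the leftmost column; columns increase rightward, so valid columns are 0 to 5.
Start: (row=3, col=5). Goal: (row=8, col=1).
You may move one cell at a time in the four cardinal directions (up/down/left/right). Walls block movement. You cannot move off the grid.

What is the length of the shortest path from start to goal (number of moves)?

BFS from (row=3, col=5) until reaching (row=8, col=1):
  Distance 0: (row=3, col=5)
  Distance 1: (row=2, col=5), (row=3, col=4), (row=4, col=5)
  Distance 2: (row=1, col=5), (row=2, col=4), (row=3, col=3), (row=4, col=4), (row=5, col=5)
  Distance 3: (row=0, col=5), (row=1, col=4), (row=2, col=3), (row=3, col=2), (row=5, col=4), (row=6, col=5)
  Distance 4: (row=0, col=4), (row=1, col=3), (row=2, col=2), (row=3, col=1), (row=4, col=2), (row=5, col=3), (row=6, col=4), (row=7, col=5)
  Distance 5: (row=0, col=3), (row=1, col=2), (row=2, col=1), (row=3, col=0), (row=4, col=1), (row=5, col=2), (row=6, col=3), (row=7, col=4), (row=8, col=5)
  Distance 6: (row=0, col=2), (row=1, col=1), (row=2, col=0), (row=4, col=0), (row=5, col=1), (row=6, col=2), (row=7, col=3), (row=8, col=4)
  Distance 7: (row=0, col=1), (row=1, col=0), (row=5, col=0), (row=6, col=1), (row=7, col=2), (row=8, col=3)
  Distance 8: (row=0, col=0), (row=7, col=1), (row=8, col=2)
  Distance 9: (row=7, col=0), (row=8, col=1)  <- goal reached here
One shortest path (9 moves): (row=3, col=5) -> (row=3, col=4) -> (row=3, col=3) -> (row=3, col=2) -> (row=3, col=1) -> (row=4, col=1) -> (row=5, col=1) -> (row=6, col=1) -> (row=7, col=1) -> (row=8, col=1)

Answer: Shortest path length: 9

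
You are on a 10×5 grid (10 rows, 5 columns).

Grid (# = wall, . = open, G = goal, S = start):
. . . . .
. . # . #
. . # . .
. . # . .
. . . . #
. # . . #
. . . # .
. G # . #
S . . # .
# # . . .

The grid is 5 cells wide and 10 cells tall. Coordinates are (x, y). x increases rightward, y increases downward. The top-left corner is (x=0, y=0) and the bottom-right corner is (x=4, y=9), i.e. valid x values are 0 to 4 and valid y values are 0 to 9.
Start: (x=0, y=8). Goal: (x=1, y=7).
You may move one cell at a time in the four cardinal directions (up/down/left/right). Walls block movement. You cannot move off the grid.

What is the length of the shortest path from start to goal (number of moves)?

Answer: Shortest path length: 2

Derivation:
BFS from (x=0, y=8) until reaching (x=1, y=7):
  Distance 0: (x=0, y=8)
  Distance 1: (x=0, y=7), (x=1, y=8)
  Distance 2: (x=0, y=6), (x=1, y=7), (x=2, y=8)  <- goal reached here
One shortest path (2 moves): (x=0, y=8) -> (x=1, y=8) -> (x=1, y=7)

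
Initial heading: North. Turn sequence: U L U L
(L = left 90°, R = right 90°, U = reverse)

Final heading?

Start: North
  U (U-turn (180°)) -> South
  L (left (90° counter-clockwise)) -> East
  U (U-turn (180°)) -> West
  L (left (90° counter-clockwise)) -> South
Final: South

Answer: Final heading: South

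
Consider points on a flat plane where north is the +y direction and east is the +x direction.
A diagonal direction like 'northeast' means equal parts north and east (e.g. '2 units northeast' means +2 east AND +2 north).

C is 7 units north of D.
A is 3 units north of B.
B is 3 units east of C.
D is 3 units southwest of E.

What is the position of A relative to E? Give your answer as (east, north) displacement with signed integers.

Answer: A is at (east=0, north=7) relative to E.

Derivation:
Place E at the origin (east=0, north=0).
  D is 3 units southwest of E: delta (east=-3, north=-3); D at (east=-3, north=-3).
  C is 7 units north of D: delta (east=+0, north=+7); C at (east=-3, north=4).
  B is 3 units east of C: delta (east=+3, north=+0); B at (east=0, north=4).
  A is 3 units north of B: delta (east=+0, north=+3); A at (east=0, north=7).
Therefore A relative to E: (east=0, north=7).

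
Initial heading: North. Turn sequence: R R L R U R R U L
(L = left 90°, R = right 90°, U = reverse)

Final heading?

Answer: Final heading: West

Derivation:
Start: North
  R (right (90° clockwise)) -> East
  R (right (90° clockwise)) -> South
  L (left (90° counter-clockwise)) -> East
  R (right (90° clockwise)) -> South
  U (U-turn (180°)) -> North
  R (right (90° clockwise)) -> East
  R (right (90° clockwise)) -> South
  U (U-turn (180°)) -> North
  L (left (90° counter-clockwise)) -> West
Final: West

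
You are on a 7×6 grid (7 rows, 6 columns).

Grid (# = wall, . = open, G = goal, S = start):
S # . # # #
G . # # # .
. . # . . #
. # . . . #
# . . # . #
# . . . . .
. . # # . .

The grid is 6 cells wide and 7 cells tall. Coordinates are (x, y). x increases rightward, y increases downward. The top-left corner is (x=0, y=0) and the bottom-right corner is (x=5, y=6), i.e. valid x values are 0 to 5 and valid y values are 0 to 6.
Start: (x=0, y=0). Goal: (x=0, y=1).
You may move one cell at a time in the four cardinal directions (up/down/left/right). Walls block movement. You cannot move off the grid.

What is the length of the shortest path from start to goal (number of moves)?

BFS from (x=0, y=0) until reaching (x=0, y=1):
  Distance 0: (x=0, y=0)
  Distance 1: (x=0, y=1)  <- goal reached here
One shortest path (1 moves): (x=0, y=0) -> (x=0, y=1)

Answer: Shortest path length: 1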